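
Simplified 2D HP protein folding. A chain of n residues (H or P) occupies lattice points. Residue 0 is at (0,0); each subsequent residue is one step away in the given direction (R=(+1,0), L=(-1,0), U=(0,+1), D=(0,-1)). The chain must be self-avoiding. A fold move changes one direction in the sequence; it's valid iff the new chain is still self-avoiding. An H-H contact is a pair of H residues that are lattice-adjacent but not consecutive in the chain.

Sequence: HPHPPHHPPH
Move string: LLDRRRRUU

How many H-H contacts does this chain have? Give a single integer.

Positions: [(0, 0), (-1, 0), (-2, 0), (-2, -1), (-1, -1), (0, -1), (1, -1), (2, -1), (2, 0), (2, 1)]
H-H contact: residue 0 @(0,0) - residue 5 @(0, -1)

Answer: 1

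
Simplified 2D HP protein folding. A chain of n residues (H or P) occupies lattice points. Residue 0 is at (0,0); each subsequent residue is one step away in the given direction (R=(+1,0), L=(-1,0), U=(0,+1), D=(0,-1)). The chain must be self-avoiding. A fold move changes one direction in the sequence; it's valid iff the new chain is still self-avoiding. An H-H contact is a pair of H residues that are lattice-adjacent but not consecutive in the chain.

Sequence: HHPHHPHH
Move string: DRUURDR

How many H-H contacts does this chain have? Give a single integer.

Positions: [(0, 0), (0, -1), (1, -1), (1, 0), (1, 1), (2, 1), (2, 0), (3, 0)]
H-H contact: residue 0 @(0,0) - residue 3 @(1, 0)
H-H contact: residue 3 @(1,0) - residue 6 @(2, 0)

Answer: 2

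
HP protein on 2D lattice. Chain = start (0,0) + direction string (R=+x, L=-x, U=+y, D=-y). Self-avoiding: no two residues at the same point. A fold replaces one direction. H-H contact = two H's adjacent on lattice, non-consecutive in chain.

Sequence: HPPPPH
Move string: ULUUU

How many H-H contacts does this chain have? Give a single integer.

Positions: [(0, 0), (0, 1), (-1, 1), (-1, 2), (-1, 3), (-1, 4)]
No H-H contacts found.

Answer: 0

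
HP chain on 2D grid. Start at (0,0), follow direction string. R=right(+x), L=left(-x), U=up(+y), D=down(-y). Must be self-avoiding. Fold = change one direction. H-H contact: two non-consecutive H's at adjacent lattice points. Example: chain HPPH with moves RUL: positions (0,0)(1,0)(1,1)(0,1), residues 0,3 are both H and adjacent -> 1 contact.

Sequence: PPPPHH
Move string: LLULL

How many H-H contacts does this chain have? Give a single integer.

Positions: [(0, 0), (-1, 0), (-2, 0), (-2, 1), (-3, 1), (-4, 1)]
No H-H contacts found.

Answer: 0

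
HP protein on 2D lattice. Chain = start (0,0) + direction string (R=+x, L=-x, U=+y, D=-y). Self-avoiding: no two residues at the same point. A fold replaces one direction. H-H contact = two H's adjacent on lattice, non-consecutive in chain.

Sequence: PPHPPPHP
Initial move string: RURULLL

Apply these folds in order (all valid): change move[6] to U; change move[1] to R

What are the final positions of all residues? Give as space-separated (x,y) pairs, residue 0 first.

Answer: (0,0) (1,0) (2,0) (3,0) (3,1) (2,1) (1,1) (1,2)

Derivation:
Initial moves: RURULLL
Fold: move[6]->U => RURULLU (positions: [(0, 0), (1, 0), (1, 1), (2, 1), (2, 2), (1, 2), (0, 2), (0, 3)])
Fold: move[1]->R => RRRULLU (positions: [(0, 0), (1, 0), (2, 0), (3, 0), (3, 1), (2, 1), (1, 1), (1, 2)])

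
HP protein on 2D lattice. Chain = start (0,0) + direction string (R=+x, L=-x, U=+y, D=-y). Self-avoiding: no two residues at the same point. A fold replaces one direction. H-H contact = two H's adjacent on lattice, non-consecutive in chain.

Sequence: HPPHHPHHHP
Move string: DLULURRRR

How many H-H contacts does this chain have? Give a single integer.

Positions: [(0, 0), (0, -1), (-1, -1), (-1, 0), (-2, 0), (-2, 1), (-1, 1), (0, 1), (1, 1), (2, 1)]
H-H contact: residue 0 @(0,0) - residue 3 @(-1, 0)
H-H contact: residue 0 @(0,0) - residue 7 @(0, 1)
H-H contact: residue 3 @(-1,0) - residue 6 @(-1, 1)

Answer: 3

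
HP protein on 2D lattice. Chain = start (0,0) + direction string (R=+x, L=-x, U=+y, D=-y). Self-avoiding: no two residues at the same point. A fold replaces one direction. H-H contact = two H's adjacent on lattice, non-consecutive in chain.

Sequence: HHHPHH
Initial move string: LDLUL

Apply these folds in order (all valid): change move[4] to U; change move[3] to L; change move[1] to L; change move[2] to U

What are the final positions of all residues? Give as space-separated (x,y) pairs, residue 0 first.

Answer: (0,0) (-1,0) (-2,0) (-2,1) (-3,1) (-3,2)

Derivation:
Initial moves: LDLUL
Fold: move[4]->U => LDLUU (positions: [(0, 0), (-1, 0), (-1, -1), (-2, -1), (-2, 0), (-2, 1)])
Fold: move[3]->L => LDLLU (positions: [(0, 0), (-1, 0), (-1, -1), (-2, -1), (-3, -1), (-3, 0)])
Fold: move[1]->L => LLLLU (positions: [(0, 0), (-1, 0), (-2, 0), (-3, 0), (-4, 0), (-4, 1)])
Fold: move[2]->U => LLULU (positions: [(0, 0), (-1, 0), (-2, 0), (-2, 1), (-3, 1), (-3, 2)])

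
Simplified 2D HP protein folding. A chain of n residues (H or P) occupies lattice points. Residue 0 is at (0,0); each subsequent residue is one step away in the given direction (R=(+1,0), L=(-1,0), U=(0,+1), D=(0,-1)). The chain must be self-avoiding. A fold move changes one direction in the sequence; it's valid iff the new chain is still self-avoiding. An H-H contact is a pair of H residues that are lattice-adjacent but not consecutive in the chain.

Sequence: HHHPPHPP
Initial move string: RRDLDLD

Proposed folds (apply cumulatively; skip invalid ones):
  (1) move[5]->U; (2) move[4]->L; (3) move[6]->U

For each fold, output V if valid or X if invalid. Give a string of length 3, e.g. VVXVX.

Answer: XVV

Derivation:
Initial: RRDLDLD -> [(0, 0), (1, 0), (2, 0), (2, -1), (1, -1), (1, -2), (0, -2), (0, -3)]
Fold 1: move[5]->U => RRDLDUD INVALID (collision), skipped
Fold 2: move[4]->L => RRDLLLD VALID
Fold 3: move[6]->U => RRDLLLU VALID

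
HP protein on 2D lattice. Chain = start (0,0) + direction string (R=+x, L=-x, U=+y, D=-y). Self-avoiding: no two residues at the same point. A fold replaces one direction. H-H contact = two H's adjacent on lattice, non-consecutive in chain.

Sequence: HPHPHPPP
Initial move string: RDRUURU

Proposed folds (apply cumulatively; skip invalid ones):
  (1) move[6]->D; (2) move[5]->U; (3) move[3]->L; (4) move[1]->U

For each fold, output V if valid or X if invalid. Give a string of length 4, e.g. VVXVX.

Answer: VXXV

Derivation:
Initial: RDRUURU -> [(0, 0), (1, 0), (1, -1), (2, -1), (2, 0), (2, 1), (3, 1), (3, 2)]
Fold 1: move[6]->D => RDRUURD VALID
Fold 2: move[5]->U => RDRUUUD INVALID (collision), skipped
Fold 3: move[3]->L => RDRLURD INVALID (collision), skipped
Fold 4: move[1]->U => RURUURD VALID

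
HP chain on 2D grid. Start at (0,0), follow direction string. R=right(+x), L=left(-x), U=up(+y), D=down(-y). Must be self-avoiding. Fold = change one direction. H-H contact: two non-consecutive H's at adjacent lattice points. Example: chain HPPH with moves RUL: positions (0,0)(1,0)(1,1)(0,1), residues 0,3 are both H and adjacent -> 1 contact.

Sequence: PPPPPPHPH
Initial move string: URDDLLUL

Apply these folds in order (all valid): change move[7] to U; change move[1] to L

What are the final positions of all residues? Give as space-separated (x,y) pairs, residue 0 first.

Initial moves: URDDLLUL
Fold: move[7]->U => URDDLLUU (positions: [(0, 0), (0, 1), (1, 1), (1, 0), (1, -1), (0, -1), (-1, -1), (-1, 0), (-1, 1)])
Fold: move[1]->L => ULDDLLUU (positions: [(0, 0), (0, 1), (-1, 1), (-1, 0), (-1, -1), (-2, -1), (-3, -1), (-3, 0), (-3, 1)])

Answer: (0,0) (0,1) (-1,1) (-1,0) (-1,-1) (-2,-1) (-3,-1) (-3,0) (-3,1)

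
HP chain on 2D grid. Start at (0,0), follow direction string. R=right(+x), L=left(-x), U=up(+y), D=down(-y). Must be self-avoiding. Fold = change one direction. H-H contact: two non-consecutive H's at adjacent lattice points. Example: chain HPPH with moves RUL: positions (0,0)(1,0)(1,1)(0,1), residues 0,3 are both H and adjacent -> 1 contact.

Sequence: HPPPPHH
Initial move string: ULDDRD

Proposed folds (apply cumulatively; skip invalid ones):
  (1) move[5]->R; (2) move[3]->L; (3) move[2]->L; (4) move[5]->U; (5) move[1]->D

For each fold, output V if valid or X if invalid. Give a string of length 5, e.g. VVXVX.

Answer: VXXXX

Derivation:
Initial: ULDDRD -> [(0, 0), (0, 1), (-1, 1), (-1, 0), (-1, -1), (0, -1), (0, -2)]
Fold 1: move[5]->R => ULDDRR VALID
Fold 2: move[3]->L => ULDLRR INVALID (collision), skipped
Fold 3: move[2]->L => ULLDRR INVALID (collision), skipped
Fold 4: move[5]->U => ULDDRU INVALID (collision), skipped
Fold 5: move[1]->D => UDDDRR INVALID (collision), skipped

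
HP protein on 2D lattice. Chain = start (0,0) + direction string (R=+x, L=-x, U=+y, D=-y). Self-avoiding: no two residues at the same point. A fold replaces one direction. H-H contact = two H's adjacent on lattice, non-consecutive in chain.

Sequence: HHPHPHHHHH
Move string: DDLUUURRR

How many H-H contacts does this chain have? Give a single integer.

Positions: [(0, 0), (0, -1), (0, -2), (-1, -2), (-1, -1), (-1, 0), (-1, 1), (0, 1), (1, 1), (2, 1)]
H-H contact: residue 0 @(0,0) - residue 5 @(-1, 0)
H-H contact: residue 0 @(0,0) - residue 7 @(0, 1)

Answer: 2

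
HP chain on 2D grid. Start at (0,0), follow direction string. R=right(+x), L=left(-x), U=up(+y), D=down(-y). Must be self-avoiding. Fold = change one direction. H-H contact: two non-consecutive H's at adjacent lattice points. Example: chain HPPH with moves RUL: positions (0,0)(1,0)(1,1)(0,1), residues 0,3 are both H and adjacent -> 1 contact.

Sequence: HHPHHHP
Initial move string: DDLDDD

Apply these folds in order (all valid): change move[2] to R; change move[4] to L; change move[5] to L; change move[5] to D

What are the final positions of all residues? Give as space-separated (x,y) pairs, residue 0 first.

Answer: (0,0) (0,-1) (0,-2) (1,-2) (1,-3) (0,-3) (0,-4)

Derivation:
Initial moves: DDLDDD
Fold: move[2]->R => DDRDDD (positions: [(0, 0), (0, -1), (0, -2), (1, -2), (1, -3), (1, -4), (1, -5)])
Fold: move[4]->L => DDRDLD (positions: [(0, 0), (0, -1), (0, -2), (1, -2), (1, -3), (0, -3), (0, -4)])
Fold: move[5]->L => DDRDLL (positions: [(0, 0), (0, -1), (0, -2), (1, -2), (1, -3), (0, -3), (-1, -3)])
Fold: move[5]->D => DDRDLD (positions: [(0, 0), (0, -1), (0, -2), (1, -2), (1, -3), (0, -3), (0, -4)])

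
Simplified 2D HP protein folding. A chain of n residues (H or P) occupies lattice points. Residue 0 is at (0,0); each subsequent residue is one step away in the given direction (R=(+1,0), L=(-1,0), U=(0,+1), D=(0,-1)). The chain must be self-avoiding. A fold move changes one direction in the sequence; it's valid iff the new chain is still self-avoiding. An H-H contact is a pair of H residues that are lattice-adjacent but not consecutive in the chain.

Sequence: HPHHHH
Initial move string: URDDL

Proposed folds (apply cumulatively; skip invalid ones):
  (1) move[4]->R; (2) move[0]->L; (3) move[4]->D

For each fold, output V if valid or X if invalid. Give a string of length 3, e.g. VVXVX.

Answer: VXV

Derivation:
Initial: URDDL -> [(0, 0), (0, 1), (1, 1), (1, 0), (1, -1), (0, -1)]
Fold 1: move[4]->R => URDDR VALID
Fold 2: move[0]->L => LRDDR INVALID (collision), skipped
Fold 3: move[4]->D => URDDD VALID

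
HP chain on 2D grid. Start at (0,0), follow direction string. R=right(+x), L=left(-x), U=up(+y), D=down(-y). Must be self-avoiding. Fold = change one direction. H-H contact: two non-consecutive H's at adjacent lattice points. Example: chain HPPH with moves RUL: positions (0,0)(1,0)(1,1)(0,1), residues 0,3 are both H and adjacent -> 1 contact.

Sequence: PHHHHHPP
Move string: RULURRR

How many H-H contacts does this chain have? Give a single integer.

Answer: 1

Derivation:
Positions: [(0, 0), (1, 0), (1, 1), (0, 1), (0, 2), (1, 2), (2, 2), (3, 2)]
H-H contact: residue 2 @(1,1) - residue 5 @(1, 2)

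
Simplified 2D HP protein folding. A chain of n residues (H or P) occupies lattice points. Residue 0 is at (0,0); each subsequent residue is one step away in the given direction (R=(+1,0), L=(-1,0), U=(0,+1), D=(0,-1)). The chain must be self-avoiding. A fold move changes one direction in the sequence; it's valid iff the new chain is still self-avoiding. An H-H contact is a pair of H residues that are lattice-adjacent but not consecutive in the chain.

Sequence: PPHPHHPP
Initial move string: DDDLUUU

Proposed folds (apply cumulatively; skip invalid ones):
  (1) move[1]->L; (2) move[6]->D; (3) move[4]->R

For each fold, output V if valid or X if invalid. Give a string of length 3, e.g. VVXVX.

Initial: DDDLUUU -> [(0, 0), (0, -1), (0, -2), (0, -3), (-1, -3), (-1, -2), (-1, -1), (-1, 0)]
Fold 1: move[1]->L => DLDLUUU VALID
Fold 2: move[6]->D => DLDLUUD INVALID (collision), skipped
Fold 3: move[4]->R => DLDLRUU INVALID (collision), skipped

Answer: VXX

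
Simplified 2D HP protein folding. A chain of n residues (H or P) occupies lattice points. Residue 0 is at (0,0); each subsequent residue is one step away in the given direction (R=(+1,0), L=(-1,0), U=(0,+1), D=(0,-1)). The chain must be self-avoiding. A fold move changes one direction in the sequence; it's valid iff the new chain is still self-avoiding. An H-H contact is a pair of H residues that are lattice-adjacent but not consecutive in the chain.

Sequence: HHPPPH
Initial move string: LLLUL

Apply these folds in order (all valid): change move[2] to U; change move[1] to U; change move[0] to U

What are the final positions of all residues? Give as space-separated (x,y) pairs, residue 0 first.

Initial moves: LLLUL
Fold: move[2]->U => LLUUL (positions: [(0, 0), (-1, 0), (-2, 0), (-2, 1), (-2, 2), (-3, 2)])
Fold: move[1]->U => LUUUL (positions: [(0, 0), (-1, 0), (-1, 1), (-1, 2), (-1, 3), (-2, 3)])
Fold: move[0]->U => UUUUL (positions: [(0, 0), (0, 1), (0, 2), (0, 3), (0, 4), (-1, 4)])

Answer: (0,0) (0,1) (0,2) (0,3) (0,4) (-1,4)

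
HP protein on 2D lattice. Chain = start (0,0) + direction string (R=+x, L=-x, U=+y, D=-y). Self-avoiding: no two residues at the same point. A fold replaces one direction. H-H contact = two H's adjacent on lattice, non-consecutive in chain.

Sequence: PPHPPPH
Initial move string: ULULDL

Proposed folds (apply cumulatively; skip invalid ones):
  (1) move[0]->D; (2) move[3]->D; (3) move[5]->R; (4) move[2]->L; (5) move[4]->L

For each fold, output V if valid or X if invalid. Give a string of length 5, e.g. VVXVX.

Initial: ULULDL -> [(0, 0), (0, 1), (-1, 1), (-1, 2), (-2, 2), (-2, 1), (-3, 1)]
Fold 1: move[0]->D => DLULDL VALID
Fold 2: move[3]->D => DLUDDL INVALID (collision), skipped
Fold 3: move[5]->R => DLULDR INVALID (collision), skipped
Fold 4: move[2]->L => DLLLDL VALID
Fold 5: move[4]->L => DLLLLL VALID

Answer: VXXVV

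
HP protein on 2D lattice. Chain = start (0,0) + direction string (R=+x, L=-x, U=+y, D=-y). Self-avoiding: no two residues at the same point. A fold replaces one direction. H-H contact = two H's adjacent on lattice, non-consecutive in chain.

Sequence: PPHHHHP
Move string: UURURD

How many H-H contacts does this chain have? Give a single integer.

Positions: [(0, 0), (0, 1), (0, 2), (1, 2), (1, 3), (2, 3), (2, 2)]
No H-H contacts found.

Answer: 0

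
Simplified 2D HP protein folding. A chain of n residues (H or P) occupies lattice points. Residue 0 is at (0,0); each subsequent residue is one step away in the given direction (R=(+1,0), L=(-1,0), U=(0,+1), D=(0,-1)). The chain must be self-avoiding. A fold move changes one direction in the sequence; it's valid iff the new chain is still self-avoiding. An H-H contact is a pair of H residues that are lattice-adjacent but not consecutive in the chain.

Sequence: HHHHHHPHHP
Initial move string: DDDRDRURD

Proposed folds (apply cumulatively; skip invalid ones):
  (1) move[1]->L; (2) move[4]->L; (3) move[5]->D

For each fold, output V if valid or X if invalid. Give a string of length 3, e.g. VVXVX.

Initial: DDDRDRURD -> [(0, 0), (0, -1), (0, -2), (0, -3), (1, -3), (1, -4), (2, -4), (2, -3), (3, -3), (3, -4)]
Fold 1: move[1]->L => DLDRDRURD VALID
Fold 2: move[4]->L => DLDRLRURD INVALID (collision), skipped
Fold 3: move[5]->D => DLDRDDURD INVALID (collision), skipped

Answer: VXX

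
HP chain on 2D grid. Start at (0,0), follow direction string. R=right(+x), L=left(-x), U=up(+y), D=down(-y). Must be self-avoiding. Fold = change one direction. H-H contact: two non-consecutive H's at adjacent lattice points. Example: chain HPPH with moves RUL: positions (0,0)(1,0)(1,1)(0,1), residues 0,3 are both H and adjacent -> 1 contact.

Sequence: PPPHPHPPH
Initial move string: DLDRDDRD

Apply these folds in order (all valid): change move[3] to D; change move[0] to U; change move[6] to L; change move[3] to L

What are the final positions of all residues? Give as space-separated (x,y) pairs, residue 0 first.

Initial moves: DLDRDDRD
Fold: move[3]->D => DLDDDDRD (positions: [(0, 0), (0, -1), (-1, -1), (-1, -2), (-1, -3), (-1, -4), (-1, -5), (0, -5), (0, -6)])
Fold: move[0]->U => ULDDDDRD (positions: [(0, 0), (0, 1), (-1, 1), (-1, 0), (-1, -1), (-1, -2), (-1, -3), (0, -3), (0, -4)])
Fold: move[6]->L => ULDDDDLD (positions: [(0, 0), (0, 1), (-1, 1), (-1, 0), (-1, -1), (-1, -2), (-1, -3), (-2, -3), (-2, -4)])
Fold: move[3]->L => ULDLDDLD (positions: [(0, 0), (0, 1), (-1, 1), (-1, 0), (-2, 0), (-2, -1), (-2, -2), (-3, -2), (-3, -3)])

Answer: (0,0) (0,1) (-1,1) (-1,0) (-2,0) (-2,-1) (-2,-2) (-3,-2) (-3,-3)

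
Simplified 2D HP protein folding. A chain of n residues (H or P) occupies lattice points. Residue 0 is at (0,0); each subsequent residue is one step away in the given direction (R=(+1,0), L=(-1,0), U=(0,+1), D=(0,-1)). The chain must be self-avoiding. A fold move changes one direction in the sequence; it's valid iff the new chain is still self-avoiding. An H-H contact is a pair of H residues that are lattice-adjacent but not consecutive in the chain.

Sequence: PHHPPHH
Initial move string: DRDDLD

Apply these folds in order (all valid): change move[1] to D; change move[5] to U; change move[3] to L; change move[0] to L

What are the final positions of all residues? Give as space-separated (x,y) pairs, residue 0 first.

Answer: (0,0) (-1,0) (-1,-1) (-1,-2) (-2,-2) (-3,-2) (-3,-1)

Derivation:
Initial moves: DRDDLD
Fold: move[1]->D => DDDDLD (positions: [(0, 0), (0, -1), (0, -2), (0, -3), (0, -4), (-1, -4), (-1, -5)])
Fold: move[5]->U => DDDDLU (positions: [(0, 0), (0, -1), (0, -2), (0, -3), (0, -4), (-1, -4), (-1, -3)])
Fold: move[3]->L => DDDLLU (positions: [(0, 0), (0, -1), (0, -2), (0, -3), (-1, -3), (-2, -3), (-2, -2)])
Fold: move[0]->L => LDDLLU (positions: [(0, 0), (-1, 0), (-1, -1), (-1, -2), (-2, -2), (-3, -2), (-3, -1)])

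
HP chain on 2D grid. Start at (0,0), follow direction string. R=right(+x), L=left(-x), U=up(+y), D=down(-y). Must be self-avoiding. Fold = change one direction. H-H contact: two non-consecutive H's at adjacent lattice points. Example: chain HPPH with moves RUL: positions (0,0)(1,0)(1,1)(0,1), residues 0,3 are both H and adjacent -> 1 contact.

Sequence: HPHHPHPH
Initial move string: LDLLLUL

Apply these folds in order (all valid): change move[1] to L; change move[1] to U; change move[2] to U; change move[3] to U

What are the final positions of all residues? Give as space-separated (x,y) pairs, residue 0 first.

Answer: (0,0) (-1,0) (-1,1) (-1,2) (-1,3) (-2,3) (-2,4) (-3,4)

Derivation:
Initial moves: LDLLLUL
Fold: move[1]->L => LLLLLUL (positions: [(0, 0), (-1, 0), (-2, 0), (-3, 0), (-4, 0), (-5, 0), (-5, 1), (-6, 1)])
Fold: move[1]->U => LULLLUL (positions: [(0, 0), (-1, 0), (-1, 1), (-2, 1), (-3, 1), (-4, 1), (-4, 2), (-5, 2)])
Fold: move[2]->U => LUULLUL (positions: [(0, 0), (-1, 0), (-1, 1), (-1, 2), (-2, 2), (-3, 2), (-3, 3), (-4, 3)])
Fold: move[3]->U => LUUULUL (positions: [(0, 0), (-1, 0), (-1, 1), (-1, 2), (-1, 3), (-2, 3), (-2, 4), (-3, 4)])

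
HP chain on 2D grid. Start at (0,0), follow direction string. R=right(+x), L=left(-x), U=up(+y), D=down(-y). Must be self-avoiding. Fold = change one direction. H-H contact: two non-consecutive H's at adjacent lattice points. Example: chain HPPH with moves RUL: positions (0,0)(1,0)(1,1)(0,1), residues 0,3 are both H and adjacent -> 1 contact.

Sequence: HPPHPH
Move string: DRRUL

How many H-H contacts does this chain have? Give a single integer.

Answer: 1

Derivation:
Positions: [(0, 0), (0, -1), (1, -1), (2, -1), (2, 0), (1, 0)]
H-H contact: residue 0 @(0,0) - residue 5 @(1, 0)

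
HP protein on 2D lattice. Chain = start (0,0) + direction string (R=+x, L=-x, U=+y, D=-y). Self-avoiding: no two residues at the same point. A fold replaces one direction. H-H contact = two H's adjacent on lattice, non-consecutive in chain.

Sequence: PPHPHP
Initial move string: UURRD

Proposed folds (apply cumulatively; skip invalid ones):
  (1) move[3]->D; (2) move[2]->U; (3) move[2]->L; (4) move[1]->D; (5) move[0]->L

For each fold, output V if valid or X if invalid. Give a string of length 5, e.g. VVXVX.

Answer: VXVXV

Derivation:
Initial: UURRD -> [(0, 0), (0, 1), (0, 2), (1, 2), (2, 2), (2, 1)]
Fold 1: move[3]->D => UURDD VALID
Fold 2: move[2]->U => UUUDD INVALID (collision), skipped
Fold 3: move[2]->L => UULDD VALID
Fold 4: move[1]->D => UDLDD INVALID (collision), skipped
Fold 5: move[0]->L => LULDD VALID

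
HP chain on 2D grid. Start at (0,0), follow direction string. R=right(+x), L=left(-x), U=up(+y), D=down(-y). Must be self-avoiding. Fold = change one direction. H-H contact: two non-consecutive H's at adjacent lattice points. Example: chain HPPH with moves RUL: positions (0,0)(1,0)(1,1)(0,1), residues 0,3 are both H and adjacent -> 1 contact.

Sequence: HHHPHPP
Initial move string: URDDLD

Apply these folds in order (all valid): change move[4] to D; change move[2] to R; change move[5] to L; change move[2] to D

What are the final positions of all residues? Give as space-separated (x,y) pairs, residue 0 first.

Initial moves: URDDLD
Fold: move[4]->D => URDDDD (positions: [(0, 0), (0, 1), (1, 1), (1, 0), (1, -1), (1, -2), (1, -3)])
Fold: move[2]->R => URRDDD (positions: [(0, 0), (0, 1), (1, 1), (2, 1), (2, 0), (2, -1), (2, -2)])
Fold: move[5]->L => URRDDL (positions: [(0, 0), (0, 1), (1, 1), (2, 1), (2, 0), (2, -1), (1, -1)])
Fold: move[2]->D => URDDDL (positions: [(0, 0), (0, 1), (1, 1), (1, 0), (1, -1), (1, -2), (0, -2)])

Answer: (0,0) (0,1) (1,1) (1,0) (1,-1) (1,-2) (0,-2)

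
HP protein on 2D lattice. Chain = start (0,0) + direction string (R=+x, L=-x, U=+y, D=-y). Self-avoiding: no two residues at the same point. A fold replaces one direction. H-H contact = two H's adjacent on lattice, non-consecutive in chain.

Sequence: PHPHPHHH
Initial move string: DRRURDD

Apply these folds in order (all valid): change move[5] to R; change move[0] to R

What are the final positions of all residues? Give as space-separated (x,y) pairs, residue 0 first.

Answer: (0,0) (1,0) (2,0) (3,0) (3,1) (4,1) (5,1) (5,0)

Derivation:
Initial moves: DRRURDD
Fold: move[5]->R => DRRURRD (positions: [(0, 0), (0, -1), (1, -1), (2, -1), (2, 0), (3, 0), (4, 0), (4, -1)])
Fold: move[0]->R => RRRURRD (positions: [(0, 0), (1, 0), (2, 0), (3, 0), (3, 1), (4, 1), (5, 1), (5, 0)])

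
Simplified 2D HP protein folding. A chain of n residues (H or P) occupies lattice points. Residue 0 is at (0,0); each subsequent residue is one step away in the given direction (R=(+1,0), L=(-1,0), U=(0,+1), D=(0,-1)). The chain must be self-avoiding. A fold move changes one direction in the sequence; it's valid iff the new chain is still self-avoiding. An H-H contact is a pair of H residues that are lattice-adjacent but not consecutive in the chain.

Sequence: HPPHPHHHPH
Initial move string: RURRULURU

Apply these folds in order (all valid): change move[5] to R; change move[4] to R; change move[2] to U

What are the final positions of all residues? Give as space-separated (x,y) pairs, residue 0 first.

Initial moves: RURRULURU
Fold: move[5]->R => RURRURURU (positions: [(0, 0), (1, 0), (1, 1), (2, 1), (3, 1), (3, 2), (4, 2), (4, 3), (5, 3), (5, 4)])
Fold: move[4]->R => RURRRRURU (positions: [(0, 0), (1, 0), (1, 1), (2, 1), (3, 1), (4, 1), (5, 1), (5, 2), (6, 2), (6, 3)])
Fold: move[2]->U => RUURRRURU (positions: [(0, 0), (1, 0), (1, 1), (1, 2), (2, 2), (3, 2), (4, 2), (4, 3), (5, 3), (5, 4)])

Answer: (0,0) (1,0) (1,1) (1,2) (2,2) (3,2) (4,2) (4,3) (5,3) (5,4)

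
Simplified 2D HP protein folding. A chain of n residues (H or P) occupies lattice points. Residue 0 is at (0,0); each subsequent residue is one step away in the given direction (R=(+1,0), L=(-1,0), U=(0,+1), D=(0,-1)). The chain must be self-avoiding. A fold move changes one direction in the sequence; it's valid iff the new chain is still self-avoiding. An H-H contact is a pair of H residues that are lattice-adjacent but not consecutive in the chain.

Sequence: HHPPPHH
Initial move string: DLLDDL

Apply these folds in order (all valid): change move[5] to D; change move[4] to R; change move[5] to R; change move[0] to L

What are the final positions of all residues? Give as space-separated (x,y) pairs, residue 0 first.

Answer: (0,0) (-1,0) (-2,0) (-3,0) (-3,-1) (-2,-1) (-1,-1)

Derivation:
Initial moves: DLLDDL
Fold: move[5]->D => DLLDDD (positions: [(0, 0), (0, -1), (-1, -1), (-2, -1), (-2, -2), (-2, -3), (-2, -4)])
Fold: move[4]->R => DLLDRD (positions: [(0, 0), (0, -1), (-1, -1), (-2, -1), (-2, -2), (-1, -2), (-1, -3)])
Fold: move[5]->R => DLLDRR (positions: [(0, 0), (0, -1), (-1, -1), (-2, -1), (-2, -2), (-1, -2), (0, -2)])
Fold: move[0]->L => LLLDRR (positions: [(0, 0), (-1, 0), (-2, 0), (-3, 0), (-3, -1), (-2, -1), (-1, -1)])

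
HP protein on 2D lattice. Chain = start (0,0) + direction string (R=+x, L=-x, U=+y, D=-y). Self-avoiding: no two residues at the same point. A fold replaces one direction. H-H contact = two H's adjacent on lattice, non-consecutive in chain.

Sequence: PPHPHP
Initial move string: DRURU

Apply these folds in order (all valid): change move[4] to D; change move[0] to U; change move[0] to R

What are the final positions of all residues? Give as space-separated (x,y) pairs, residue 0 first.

Initial moves: DRURU
Fold: move[4]->D => DRURD (positions: [(0, 0), (0, -1), (1, -1), (1, 0), (2, 0), (2, -1)])
Fold: move[0]->U => URURD (positions: [(0, 0), (0, 1), (1, 1), (1, 2), (2, 2), (2, 1)])
Fold: move[0]->R => RRURD (positions: [(0, 0), (1, 0), (2, 0), (2, 1), (3, 1), (3, 0)])

Answer: (0,0) (1,0) (2,0) (2,1) (3,1) (3,0)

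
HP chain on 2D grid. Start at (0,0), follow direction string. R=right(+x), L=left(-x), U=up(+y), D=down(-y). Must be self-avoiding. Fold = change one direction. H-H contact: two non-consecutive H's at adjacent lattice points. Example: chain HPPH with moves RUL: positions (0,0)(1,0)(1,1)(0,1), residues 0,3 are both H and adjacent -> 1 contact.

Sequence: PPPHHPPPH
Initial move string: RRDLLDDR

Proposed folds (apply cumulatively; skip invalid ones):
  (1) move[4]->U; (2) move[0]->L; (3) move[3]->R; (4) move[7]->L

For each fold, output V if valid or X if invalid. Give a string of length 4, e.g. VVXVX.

Answer: XXXV

Derivation:
Initial: RRDLLDDR -> [(0, 0), (1, 0), (2, 0), (2, -1), (1, -1), (0, -1), (0, -2), (0, -3), (1, -3)]
Fold 1: move[4]->U => RRDLUDDR INVALID (collision), skipped
Fold 2: move[0]->L => LRDLLDDR INVALID (collision), skipped
Fold 3: move[3]->R => RRDRLDDR INVALID (collision), skipped
Fold 4: move[7]->L => RRDLLDDL VALID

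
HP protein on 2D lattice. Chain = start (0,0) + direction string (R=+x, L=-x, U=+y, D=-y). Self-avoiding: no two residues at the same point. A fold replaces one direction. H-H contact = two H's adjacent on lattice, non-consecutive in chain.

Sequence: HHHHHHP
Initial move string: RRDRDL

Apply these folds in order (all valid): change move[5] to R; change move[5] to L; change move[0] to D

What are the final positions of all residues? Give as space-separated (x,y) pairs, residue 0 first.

Initial moves: RRDRDL
Fold: move[5]->R => RRDRDR (positions: [(0, 0), (1, 0), (2, 0), (2, -1), (3, -1), (3, -2), (4, -2)])
Fold: move[5]->L => RRDRDL (positions: [(0, 0), (1, 0), (2, 0), (2, -1), (3, -1), (3, -2), (2, -2)])
Fold: move[0]->D => DRDRDL (positions: [(0, 0), (0, -1), (1, -1), (1, -2), (2, -2), (2, -3), (1, -3)])

Answer: (0,0) (0,-1) (1,-1) (1,-2) (2,-2) (2,-3) (1,-3)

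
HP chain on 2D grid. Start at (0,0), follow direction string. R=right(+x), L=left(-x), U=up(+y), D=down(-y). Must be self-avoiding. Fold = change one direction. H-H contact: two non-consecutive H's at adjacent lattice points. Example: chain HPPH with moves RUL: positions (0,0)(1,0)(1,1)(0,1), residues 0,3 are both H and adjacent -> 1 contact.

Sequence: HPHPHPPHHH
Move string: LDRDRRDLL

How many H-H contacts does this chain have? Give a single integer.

Positions: [(0, 0), (-1, 0), (-1, -1), (0, -1), (0, -2), (1, -2), (2, -2), (2, -3), (1, -3), (0, -3)]
H-H contact: residue 4 @(0,-2) - residue 9 @(0, -3)

Answer: 1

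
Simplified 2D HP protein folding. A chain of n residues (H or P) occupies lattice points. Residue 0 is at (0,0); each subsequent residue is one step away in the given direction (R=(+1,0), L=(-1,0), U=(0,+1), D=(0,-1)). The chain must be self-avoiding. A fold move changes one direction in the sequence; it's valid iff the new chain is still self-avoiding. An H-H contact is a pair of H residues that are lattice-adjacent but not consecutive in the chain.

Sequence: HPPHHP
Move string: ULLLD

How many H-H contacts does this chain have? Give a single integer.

Positions: [(0, 0), (0, 1), (-1, 1), (-2, 1), (-3, 1), (-3, 0)]
No H-H contacts found.

Answer: 0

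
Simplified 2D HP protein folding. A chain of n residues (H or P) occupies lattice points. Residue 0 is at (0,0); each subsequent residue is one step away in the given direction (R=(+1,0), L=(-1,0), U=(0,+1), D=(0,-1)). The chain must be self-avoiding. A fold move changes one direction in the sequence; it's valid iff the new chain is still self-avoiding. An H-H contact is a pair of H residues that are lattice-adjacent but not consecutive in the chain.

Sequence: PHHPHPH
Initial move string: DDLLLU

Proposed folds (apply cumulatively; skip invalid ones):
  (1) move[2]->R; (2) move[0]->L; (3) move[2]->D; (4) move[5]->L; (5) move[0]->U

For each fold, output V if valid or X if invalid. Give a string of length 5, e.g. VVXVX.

Initial: DDLLLU -> [(0, 0), (0, -1), (0, -2), (-1, -2), (-2, -2), (-3, -2), (-3, -1)]
Fold 1: move[2]->R => DDRLLU INVALID (collision), skipped
Fold 2: move[0]->L => LDLLLU VALID
Fold 3: move[2]->D => LDDLLU VALID
Fold 4: move[5]->L => LDDLLL VALID
Fold 5: move[0]->U => UDDLLL INVALID (collision), skipped

Answer: XVVVX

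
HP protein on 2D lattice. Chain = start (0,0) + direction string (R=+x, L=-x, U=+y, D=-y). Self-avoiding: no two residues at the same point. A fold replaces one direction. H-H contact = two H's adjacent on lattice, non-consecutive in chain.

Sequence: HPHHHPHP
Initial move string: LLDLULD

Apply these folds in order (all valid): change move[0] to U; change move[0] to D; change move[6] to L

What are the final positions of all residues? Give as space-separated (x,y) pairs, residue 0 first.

Answer: (0,0) (0,-1) (-1,-1) (-1,-2) (-2,-2) (-2,-1) (-3,-1) (-4,-1)

Derivation:
Initial moves: LLDLULD
Fold: move[0]->U => ULDLULD (positions: [(0, 0), (0, 1), (-1, 1), (-1, 0), (-2, 0), (-2, 1), (-3, 1), (-3, 0)])
Fold: move[0]->D => DLDLULD (positions: [(0, 0), (0, -1), (-1, -1), (-1, -2), (-2, -2), (-2, -1), (-3, -1), (-3, -2)])
Fold: move[6]->L => DLDLULL (positions: [(0, 0), (0, -1), (-1, -1), (-1, -2), (-2, -2), (-2, -1), (-3, -1), (-4, -1)])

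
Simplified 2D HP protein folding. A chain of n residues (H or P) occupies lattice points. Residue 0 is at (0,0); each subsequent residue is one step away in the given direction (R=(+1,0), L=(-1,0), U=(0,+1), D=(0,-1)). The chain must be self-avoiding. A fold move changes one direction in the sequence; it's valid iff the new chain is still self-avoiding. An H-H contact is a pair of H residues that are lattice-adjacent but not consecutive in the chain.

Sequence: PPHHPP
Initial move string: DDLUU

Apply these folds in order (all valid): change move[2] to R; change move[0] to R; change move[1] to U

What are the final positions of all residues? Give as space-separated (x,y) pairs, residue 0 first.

Initial moves: DDLUU
Fold: move[2]->R => DDRUU (positions: [(0, 0), (0, -1), (0, -2), (1, -2), (1, -1), (1, 0)])
Fold: move[0]->R => RDRUU (positions: [(0, 0), (1, 0), (1, -1), (2, -1), (2, 0), (2, 1)])
Fold: move[1]->U => RURUU (positions: [(0, 0), (1, 0), (1, 1), (2, 1), (2, 2), (2, 3)])

Answer: (0,0) (1,0) (1,1) (2,1) (2,2) (2,3)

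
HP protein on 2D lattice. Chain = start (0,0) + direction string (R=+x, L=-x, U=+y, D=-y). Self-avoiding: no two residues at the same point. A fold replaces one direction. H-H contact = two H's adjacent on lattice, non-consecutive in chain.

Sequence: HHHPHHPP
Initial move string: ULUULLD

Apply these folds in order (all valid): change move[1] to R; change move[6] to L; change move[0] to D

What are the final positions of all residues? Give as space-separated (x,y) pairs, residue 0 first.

Answer: (0,0) (0,-1) (1,-1) (1,0) (1,1) (0,1) (-1,1) (-2,1)

Derivation:
Initial moves: ULUULLD
Fold: move[1]->R => URUULLD (positions: [(0, 0), (0, 1), (1, 1), (1, 2), (1, 3), (0, 3), (-1, 3), (-1, 2)])
Fold: move[6]->L => URUULLL (positions: [(0, 0), (0, 1), (1, 1), (1, 2), (1, 3), (0, 3), (-1, 3), (-2, 3)])
Fold: move[0]->D => DRUULLL (positions: [(0, 0), (0, -1), (1, -1), (1, 0), (1, 1), (0, 1), (-1, 1), (-2, 1)])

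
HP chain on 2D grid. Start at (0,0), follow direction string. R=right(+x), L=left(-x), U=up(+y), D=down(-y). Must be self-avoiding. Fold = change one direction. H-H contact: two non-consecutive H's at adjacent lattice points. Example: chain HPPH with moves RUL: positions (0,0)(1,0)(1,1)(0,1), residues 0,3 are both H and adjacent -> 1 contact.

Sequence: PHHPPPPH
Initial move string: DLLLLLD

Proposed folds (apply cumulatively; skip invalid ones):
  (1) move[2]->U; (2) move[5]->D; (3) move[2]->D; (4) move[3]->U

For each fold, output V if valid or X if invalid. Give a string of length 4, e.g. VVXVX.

Answer: VVVX

Derivation:
Initial: DLLLLLD -> [(0, 0), (0, -1), (-1, -1), (-2, -1), (-3, -1), (-4, -1), (-5, -1), (-5, -2)]
Fold 1: move[2]->U => DLULLLD VALID
Fold 2: move[5]->D => DLULLDD VALID
Fold 3: move[2]->D => DLDLLDD VALID
Fold 4: move[3]->U => DLDULDD INVALID (collision), skipped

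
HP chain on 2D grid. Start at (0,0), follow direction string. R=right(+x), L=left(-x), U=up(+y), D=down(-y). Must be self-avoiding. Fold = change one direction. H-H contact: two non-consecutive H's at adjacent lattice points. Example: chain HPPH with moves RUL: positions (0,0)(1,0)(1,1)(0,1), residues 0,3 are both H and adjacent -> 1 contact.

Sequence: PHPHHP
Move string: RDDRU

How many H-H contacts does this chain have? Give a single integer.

Positions: [(0, 0), (1, 0), (1, -1), (1, -2), (2, -2), (2, -1)]
No H-H contacts found.

Answer: 0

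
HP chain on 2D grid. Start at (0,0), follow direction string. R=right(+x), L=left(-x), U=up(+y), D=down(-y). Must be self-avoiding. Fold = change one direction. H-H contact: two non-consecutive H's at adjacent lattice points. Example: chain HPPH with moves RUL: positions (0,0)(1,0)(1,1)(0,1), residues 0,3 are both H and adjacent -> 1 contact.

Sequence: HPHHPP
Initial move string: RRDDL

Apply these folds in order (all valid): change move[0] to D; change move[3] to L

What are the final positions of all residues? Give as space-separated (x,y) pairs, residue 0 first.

Answer: (0,0) (0,-1) (1,-1) (1,-2) (0,-2) (-1,-2)

Derivation:
Initial moves: RRDDL
Fold: move[0]->D => DRDDL (positions: [(0, 0), (0, -1), (1, -1), (1, -2), (1, -3), (0, -3)])
Fold: move[3]->L => DRDLL (positions: [(0, 0), (0, -1), (1, -1), (1, -2), (0, -2), (-1, -2)])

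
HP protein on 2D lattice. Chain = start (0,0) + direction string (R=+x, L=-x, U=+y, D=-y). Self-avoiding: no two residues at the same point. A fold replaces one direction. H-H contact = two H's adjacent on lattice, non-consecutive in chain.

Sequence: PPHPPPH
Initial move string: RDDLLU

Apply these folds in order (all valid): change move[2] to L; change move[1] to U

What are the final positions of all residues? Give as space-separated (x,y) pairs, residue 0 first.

Answer: (0,0) (1,0) (1,1) (0,1) (-1,1) (-2,1) (-2,2)

Derivation:
Initial moves: RDDLLU
Fold: move[2]->L => RDLLLU (positions: [(0, 0), (1, 0), (1, -1), (0, -1), (-1, -1), (-2, -1), (-2, 0)])
Fold: move[1]->U => RULLLU (positions: [(0, 0), (1, 0), (1, 1), (0, 1), (-1, 1), (-2, 1), (-2, 2)])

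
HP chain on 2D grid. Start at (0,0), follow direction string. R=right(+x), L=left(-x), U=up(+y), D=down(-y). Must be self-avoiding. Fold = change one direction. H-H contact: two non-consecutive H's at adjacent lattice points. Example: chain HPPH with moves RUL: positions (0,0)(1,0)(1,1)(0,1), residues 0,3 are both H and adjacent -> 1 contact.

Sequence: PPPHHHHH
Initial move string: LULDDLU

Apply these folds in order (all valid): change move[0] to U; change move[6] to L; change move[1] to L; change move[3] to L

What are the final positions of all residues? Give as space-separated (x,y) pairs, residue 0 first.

Initial moves: LULDDLU
Fold: move[0]->U => UULDDLU (positions: [(0, 0), (0, 1), (0, 2), (-1, 2), (-1, 1), (-1, 0), (-2, 0), (-2, 1)])
Fold: move[6]->L => UULDDLL (positions: [(0, 0), (0, 1), (0, 2), (-1, 2), (-1, 1), (-1, 0), (-2, 0), (-3, 0)])
Fold: move[1]->L => ULLDDLL (positions: [(0, 0), (0, 1), (-1, 1), (-2, 1), (-2, 0), (-2, -1), (-3, -1), (-4, -1)])
Fold: move[3]->L => ULLLDLL (positions: [(0, 0), (0, 1), (-1, 1), (-2, 1), (-3, 1), (-3, 0), (-4, 0), (-5, 0)])

Answer: (0,0) (0,1) (-1,1) (-2,1) (-3,1) (-3,0) (-4,0) (-5,0)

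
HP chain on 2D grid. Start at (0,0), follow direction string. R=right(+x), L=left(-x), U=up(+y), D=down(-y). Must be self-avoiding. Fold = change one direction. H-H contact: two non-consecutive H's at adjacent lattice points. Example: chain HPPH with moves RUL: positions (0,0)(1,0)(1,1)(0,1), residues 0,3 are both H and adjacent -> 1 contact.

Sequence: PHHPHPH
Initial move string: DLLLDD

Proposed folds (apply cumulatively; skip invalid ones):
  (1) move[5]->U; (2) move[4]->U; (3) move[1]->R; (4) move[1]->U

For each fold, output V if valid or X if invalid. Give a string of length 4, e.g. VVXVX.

Answer: XXXX

Derivation:
Initial: DLLLDD -> [(0, 0), (0, -1), (-1, -1), (-2, -1), (-3, -1), (-3, -2), (-3, -3)]
Fold 1: move[5]->U => DLLLDU INVALID (collision), skipped
Fold 2: move[4]->U => DLLLUD INVALID (collision), skipped
Fold 3: move[1]->R => DRLLDD INVALID (collision), skipped
Fold 4: move[1]->U => DULLDD INVALID (collision), skipped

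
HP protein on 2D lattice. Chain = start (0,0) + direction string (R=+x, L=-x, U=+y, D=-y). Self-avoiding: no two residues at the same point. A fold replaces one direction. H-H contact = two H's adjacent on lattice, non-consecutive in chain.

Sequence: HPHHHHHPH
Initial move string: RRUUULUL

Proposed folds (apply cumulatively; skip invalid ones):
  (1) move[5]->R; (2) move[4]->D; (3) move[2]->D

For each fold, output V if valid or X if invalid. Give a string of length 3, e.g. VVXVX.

Initial: RRUUULUL -> [(0, 0), (1, 0), (2, 0), (2, 1), (2, 2), (2, 3), (1, 3), (1, 4), (0, 4)]
Fold 1: move[5]->R => RRUUURUL VALID
Fold 2: move[4]->D => RRUUDRUL INVALID (collision), skipped
Fold 3: move[2]->D => RRDUURUL INVALID (collision), skipped

Answer: VXX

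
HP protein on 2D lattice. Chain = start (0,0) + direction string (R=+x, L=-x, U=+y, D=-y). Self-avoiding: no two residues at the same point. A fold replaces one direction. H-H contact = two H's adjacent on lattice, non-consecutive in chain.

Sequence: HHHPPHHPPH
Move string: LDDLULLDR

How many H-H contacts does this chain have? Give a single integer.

Answer: 2

Derivation:
Positions: [(0, 0), (-1, 0), (-1, -1), (-1, -2), (-2, -2), (-2, -1), (-3, -1), (-4, -1), (-4, -2), (-3, -2)]
H-H contact: residue 2 @(-1,-1) - residue 5 @(-2, -1)
H-H contact: residue 6 @(-3,-1) - residue 9 @(-3, -2)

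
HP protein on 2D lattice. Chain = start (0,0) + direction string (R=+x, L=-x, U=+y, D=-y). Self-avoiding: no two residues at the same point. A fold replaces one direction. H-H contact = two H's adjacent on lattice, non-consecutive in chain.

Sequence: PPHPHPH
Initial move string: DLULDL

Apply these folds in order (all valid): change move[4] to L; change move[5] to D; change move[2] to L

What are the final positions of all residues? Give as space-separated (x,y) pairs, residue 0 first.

Answer: (0,0) (0,-1) (-1,-1) (-2,-1) (-3,-1) (-4,-1) (-4,-2)

Derivation:
Initial moves: DLULDL
Fold: move[4]->L => DLULLL (positions: [(0, 0), (0, -1), (-1, -1), (-1, 0), (-2, 0), (-3, 0), (-4, 0)])
Fold: move[5]->D => DLULLD (positions: [(0, 0), (0, -1), (-1, -1), (-1, 0), (-2, 0), (-3, 0), (-3, -1)])
Fold: move[2]->L => DLLLLD (positions: [(0, 0), (0, -1), (-1, -1), (-2, -1), (-3, -1), (-4, -1), (-4, -2)])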